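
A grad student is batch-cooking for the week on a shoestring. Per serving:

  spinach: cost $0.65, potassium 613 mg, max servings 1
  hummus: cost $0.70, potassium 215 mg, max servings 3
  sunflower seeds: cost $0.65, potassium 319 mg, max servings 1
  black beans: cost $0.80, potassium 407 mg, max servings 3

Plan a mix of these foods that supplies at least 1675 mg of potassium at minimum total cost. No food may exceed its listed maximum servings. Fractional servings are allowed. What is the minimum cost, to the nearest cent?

Cost per mg of potassium: spinach $0.0011, black beans $0.0020, sunflower seeds $0.0020, hummus $0.0033.
Take 1 serving of spinach: +613.0 mg potassium for $0.65 (total $0.65, still need 1062.0 mg).
Take 2.609 servings of black beans: +1062.0 mg potassium for $2.09 (total $2.74, still need 0.0 mg).
Greedy by cheapest-per-mg is optimal for a single linear constraint, so the minimum cost is $2.74.

$2.74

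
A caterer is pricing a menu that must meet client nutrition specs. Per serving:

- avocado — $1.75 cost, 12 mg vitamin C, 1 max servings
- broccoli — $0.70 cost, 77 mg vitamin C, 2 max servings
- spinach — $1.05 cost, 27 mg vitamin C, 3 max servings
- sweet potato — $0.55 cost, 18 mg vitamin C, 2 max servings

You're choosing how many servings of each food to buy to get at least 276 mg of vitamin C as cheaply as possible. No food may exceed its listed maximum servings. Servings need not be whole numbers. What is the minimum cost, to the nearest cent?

$6.38

Cost per mg of vitamin C: broccoli $0.0091, sweet potato $0.0306, spinach $0.0389, avocado $0.1458.
Take 2 servings of broccoli: +154.0 mg vitamin C for $1.40 (total $1.40, still need 122.0 mg).
Take 2 servings of sweet potato: +36.0 mg vitamin C for $1.10 (total $2.50, still need 86.0 mg).
Take 3 servings of spinach: +81.0 mg vitamin C for $3.15 (total $5.65, still need 5.0 mg).
Take 0.4167 servings of avocado: +5.0 mg vitamin C for $0.73 (total $6.38, still need 0.0 mg).
Greedy by cheapest-per-mg is optimal for a single linear constraint, so the minimum cost is $6.38.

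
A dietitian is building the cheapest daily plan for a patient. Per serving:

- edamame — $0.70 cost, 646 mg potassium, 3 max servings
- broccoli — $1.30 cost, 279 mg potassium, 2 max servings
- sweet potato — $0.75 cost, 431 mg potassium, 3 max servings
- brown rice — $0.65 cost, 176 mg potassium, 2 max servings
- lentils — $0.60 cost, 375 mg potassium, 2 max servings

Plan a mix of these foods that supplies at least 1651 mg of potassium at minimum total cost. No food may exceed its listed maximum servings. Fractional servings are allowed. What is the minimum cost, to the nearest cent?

$1.79

Cost per mg of potassium: edamame $0.0011, lentils $0.0016, sweet potato $0.0017, brown rice $0.0037, broccoli $0.0047.
Take 2.556 servings of edamame: +1651.0 mg potassium for $1.79 (total $1.79, still need 0.0 mg).
Filling from the cheapest source first is optimal under one linear minimum: $1.79.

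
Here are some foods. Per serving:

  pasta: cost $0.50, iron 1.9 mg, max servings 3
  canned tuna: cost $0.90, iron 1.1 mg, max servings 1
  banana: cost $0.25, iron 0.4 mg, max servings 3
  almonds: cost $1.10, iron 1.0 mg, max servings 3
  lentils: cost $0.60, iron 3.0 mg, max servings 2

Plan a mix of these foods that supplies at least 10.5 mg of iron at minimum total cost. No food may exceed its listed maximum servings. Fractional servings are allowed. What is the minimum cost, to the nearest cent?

Cost per mg of iron: lentils $0.2000, pasta $0.2632, banana $0.6250, canned tuna $0.8182, almonds $1.1000.
Take 2 servings of lentils: +6.0 mg iron for $1.20 (total $1.20, still need 4.5 mg).
Take 2.368 servings of pasta: +4.5 mg iron for $1.18 (total $2.38, still need 0.0 mg).
Greedy by cheapest-per-mg is optimal for a single linear constraint, so the minimum cost is $2.38.

$2.38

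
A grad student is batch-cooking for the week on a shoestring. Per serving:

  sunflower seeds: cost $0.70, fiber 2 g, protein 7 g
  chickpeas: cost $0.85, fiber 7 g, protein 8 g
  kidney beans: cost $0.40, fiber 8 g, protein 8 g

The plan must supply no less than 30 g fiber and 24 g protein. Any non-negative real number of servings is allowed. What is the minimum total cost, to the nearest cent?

sunflower seeds only: max(30/2, 24/7) = 15 servings → $10.50.
chickpeas only: max(30/7, 24/8) = 4.286 servings → $3.64.
kidney beans only: max(30/8, 24/8) = 3.75 servings → $1.50.
sunflower seeds + chickpeas: the both-tight solution has a negative serving — not a feasible corner.
sunflower seeds + kidney beans: the both-tight solution has a negative serving — not a feasible corner.
chickpeas + kidney beans: the both-tight solution has a negative serving — not a feasible corner.
The minimum over all feasible corners is $1.50.

$1.50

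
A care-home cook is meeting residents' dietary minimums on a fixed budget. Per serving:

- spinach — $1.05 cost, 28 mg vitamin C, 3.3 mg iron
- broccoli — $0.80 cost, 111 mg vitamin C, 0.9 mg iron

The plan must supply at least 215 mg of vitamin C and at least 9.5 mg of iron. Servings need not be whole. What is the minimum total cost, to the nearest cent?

For a min-cost LP with two ≥-constraints, a basic feasible solution has at most two positive variables.
spinach only: max(215/28, 9.5/3.3) = 7.679 servings → $8.06.
broccoli only: max(215/111, 9.5/0.9) = 10.56 servings → $8.44.
spinach + broccoli with both tight: 2.524 servings and 1.3 servings → $3.69.
Cheapest feasible corner: $3.69.

$3.69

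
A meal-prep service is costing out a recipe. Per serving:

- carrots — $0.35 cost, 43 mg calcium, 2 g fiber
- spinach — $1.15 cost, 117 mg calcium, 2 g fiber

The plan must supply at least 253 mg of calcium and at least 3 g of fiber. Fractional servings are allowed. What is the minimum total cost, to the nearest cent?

With two linear requirements the optimum uses one or two foods; enumerate the corners.
carrots only: max(253/43, 3/2) = 5.884 servings → $2.06.
spinach only: max(253/117, 3/2) = 2.162 servings → $2.49.
carrots + spinach: intersection lies outside the first quadrant.
Cheapest feasible corner: $2.06.

$2.06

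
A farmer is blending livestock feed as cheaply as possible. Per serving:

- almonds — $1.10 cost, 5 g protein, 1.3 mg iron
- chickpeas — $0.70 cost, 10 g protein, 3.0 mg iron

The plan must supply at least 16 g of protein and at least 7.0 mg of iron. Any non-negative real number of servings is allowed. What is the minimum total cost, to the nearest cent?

almonds only: max(16/5, 7.0/1.3) = 5.385 servings → $5.92.
chickpeas only: max(16/10, 7.0/3.0) = 2.333 servings → $1.63.
almonds + chickpeas with both targets exact would need a negative amount; discard.
So the least-cost plan costs $1.63.

$1.63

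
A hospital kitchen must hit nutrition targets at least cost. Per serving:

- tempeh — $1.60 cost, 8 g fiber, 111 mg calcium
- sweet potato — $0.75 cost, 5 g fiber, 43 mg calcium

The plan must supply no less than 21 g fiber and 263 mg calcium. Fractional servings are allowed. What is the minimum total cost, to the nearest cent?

A basic optimal solution has at most two foods positive. Try each food alone and each pair with both targets met exactly.
tempeh only: max(21/8, 263/111) = 2.625 servings → $4.20.
sweet potato only: max(21/5, 263/43) = 6.116 servings → $4.59.
tempeh + sweet potato with both tight: 1.953 servings and 1.076 servings → $3.93.
So the least-cost plan costs $3.93.

$3.93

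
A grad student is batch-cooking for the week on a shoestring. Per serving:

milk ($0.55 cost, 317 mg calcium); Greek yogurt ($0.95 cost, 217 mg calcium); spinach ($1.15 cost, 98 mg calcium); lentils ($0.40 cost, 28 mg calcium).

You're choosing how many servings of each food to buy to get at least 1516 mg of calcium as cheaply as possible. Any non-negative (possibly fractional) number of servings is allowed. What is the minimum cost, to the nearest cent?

$2.63

Cost per mg of calcium: milk $0.0017, Greek yogurt $0.0044, spinach $0.0117, lentils $0.0143.
With no serving limits, use only milk: 1516 mg / 317 mg = 4.782 servings × $0.55 = $2.63.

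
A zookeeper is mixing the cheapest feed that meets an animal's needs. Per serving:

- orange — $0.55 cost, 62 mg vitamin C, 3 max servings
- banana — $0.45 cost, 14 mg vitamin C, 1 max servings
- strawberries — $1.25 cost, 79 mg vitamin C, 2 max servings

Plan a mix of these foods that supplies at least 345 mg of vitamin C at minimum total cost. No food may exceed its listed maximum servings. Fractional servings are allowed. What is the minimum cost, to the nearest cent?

Cost per mg of vitamin C: orange $0.0089, strawberries $0.0158, banana $0.0321.
Take 3 servings of orange: +186.0 mg vitamin C for $1.65 (total $1.65, still need 159.0 mg).
Take 2 servings of strawberries: +158.0 mg vitamin C for $2.50 (total $4.15, still need 1.0 mg).
Take 0.07143 servings of banana: +1.0 mg vitamin C for $0.03 (total $4.18, still need 0.0 mg).
Greedy by cheapest-per-mg is optimal for a single linear constraint, so the minimum cost is $4.18.

$4.18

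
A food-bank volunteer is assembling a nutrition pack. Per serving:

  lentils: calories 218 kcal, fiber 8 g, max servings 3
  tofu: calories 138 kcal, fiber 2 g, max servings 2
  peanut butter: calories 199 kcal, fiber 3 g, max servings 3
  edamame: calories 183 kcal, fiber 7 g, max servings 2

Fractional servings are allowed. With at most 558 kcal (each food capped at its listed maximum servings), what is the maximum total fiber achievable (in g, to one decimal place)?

21.0 g

Fiber per kcal: edamame 0.03825, lentils 0.0367, peanut butter 0.01508, tofu 0.01449.
Take 2 servings of edamame: uses 366 kcal, +14.0 g fiber (running total 14.0 g).
Take 0.8807 servings of lentils: uses 192 kcal, +7.0 g fiber (running total 21.0 g).
Greedy by best ratio exhausts the calories allowance optimally: 21.0 g.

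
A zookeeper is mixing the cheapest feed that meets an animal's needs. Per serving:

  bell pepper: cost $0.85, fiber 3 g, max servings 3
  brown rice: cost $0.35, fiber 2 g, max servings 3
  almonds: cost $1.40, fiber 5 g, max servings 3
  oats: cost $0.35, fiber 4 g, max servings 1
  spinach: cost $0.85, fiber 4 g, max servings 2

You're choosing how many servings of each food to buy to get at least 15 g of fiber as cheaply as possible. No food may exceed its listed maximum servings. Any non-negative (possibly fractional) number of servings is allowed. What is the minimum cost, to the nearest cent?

Cost per g of fiber: oats $0.0875, brown rice $0.1750, spinach $0.2125, almonds $0.2800, bell pepper $0.2833.
Take 1 serving of oats: +4.0 g fiber for $0.35 (total $0.35, still need 11.0 g).
Take 3 servings of brown rice: +6.0 g fiber for $1.05 (total $1.40, still need 5.0 g).
Take 1.25 servings of spinach: +5.0 g fiber for $1.06 (total $2.46, still need 0.0 g).
Filling from the cheapest source first is optimal under one linear minimum: $2.46.

$2.46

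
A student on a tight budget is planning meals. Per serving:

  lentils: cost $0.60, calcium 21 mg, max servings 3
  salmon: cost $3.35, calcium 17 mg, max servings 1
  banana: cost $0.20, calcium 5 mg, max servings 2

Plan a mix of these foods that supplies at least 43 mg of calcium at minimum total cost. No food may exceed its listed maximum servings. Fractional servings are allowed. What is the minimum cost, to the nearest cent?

$1.23

Cost per mg of calcium: lentils $0.0286, banana $0.0400, salmon $0.1971.
Take 2.048 servings of lentils: +43.0 mg calcium for $1.23 (total $1.23, still need 0.0 mg).
Greedy by cheapest-per-mg is optimal for a single linear constraint, so the minimum cost is $1.23.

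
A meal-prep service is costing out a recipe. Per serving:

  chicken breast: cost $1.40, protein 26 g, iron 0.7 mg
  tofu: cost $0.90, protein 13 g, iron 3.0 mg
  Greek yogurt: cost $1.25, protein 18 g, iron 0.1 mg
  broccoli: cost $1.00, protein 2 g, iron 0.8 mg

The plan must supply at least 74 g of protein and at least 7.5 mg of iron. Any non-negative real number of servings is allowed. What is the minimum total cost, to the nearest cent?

With two linear requirements the optimum uses one or two foods; enumerate the corners.
chicken breast only: max(74/26, 7.5/0.7) = 10.71 servings → $15.00.
tofu only: max(74/13, 7.5/3.0) = 5.692 servings → $5.12.
Greek yogurt only: max(74/18, 7.5/0.1) = 75 servings → $93.75.
broccoli only: max(74/2, 7.5/0.8) = 37 servings → $37.00.
chicken breast + tofu with both tight: 1.807 servings and 2.078 servings → $4.40.
chicken breast + Greek yogurt: the both-tight solution has a negative serving — not a feasible corner.
chicken breast + broccoli with both tight: 2.278 servings and 7.381 servings → $10.57.
tofu + Greek yogurt with both tight: 2.421 servings and 2.362 servings → $5.13.
tofu + broccoli: the both-tight solution has a negative serving — not a feasible corner.
Greek yogurt + broccoli with both tight: 3.113 servings and 8.986 servings → $12.88.
Cheapest feasible corner: $4.40.

$4.40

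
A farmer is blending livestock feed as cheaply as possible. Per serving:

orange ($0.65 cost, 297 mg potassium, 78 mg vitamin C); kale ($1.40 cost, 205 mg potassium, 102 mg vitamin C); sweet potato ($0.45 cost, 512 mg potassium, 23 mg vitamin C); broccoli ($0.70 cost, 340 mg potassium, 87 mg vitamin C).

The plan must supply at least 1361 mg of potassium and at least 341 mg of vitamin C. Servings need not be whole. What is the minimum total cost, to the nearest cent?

Compare the cost at each extreme point of the feasible region.
orange only: max(1361/297, 341/78) = 4.582 servings → $2.98.
kale only: max(1361/205, 341/102) = 6.639 servings → $9.29.
sweet potato only: max(1361/512, 341/23) = 14.83 servings → $6.67.
broccoli only: max(1361/340, 341/87) = 4.003 servings → $2.80.
orange + kale: intersection lies outside the first quadrant.
orange + sweet potato with both tight: 4.328 servings and 0.1474 servings → $2.88.
orange + broccoli: the both-tight solution has a negative serving — not a feasible corner.
kale + sweet potato with both tight: 3.016 servings and 1.451 servings → $4.88.
kale + broccoli: intersection lies outside the first quadrant.
sweet potato + broccoli with both tight: 0.06718 servings and 3.902 servings → $2.76.
The minimum over all feasible corners is $2.76.

$2.76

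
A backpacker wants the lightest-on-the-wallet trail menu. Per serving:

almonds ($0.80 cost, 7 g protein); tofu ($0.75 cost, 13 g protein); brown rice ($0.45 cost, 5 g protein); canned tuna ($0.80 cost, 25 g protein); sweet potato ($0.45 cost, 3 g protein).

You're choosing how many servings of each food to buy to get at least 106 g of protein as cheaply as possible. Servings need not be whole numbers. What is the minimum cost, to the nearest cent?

$3.39

Cost per g of protein: canned tuna $0.0320, tofu $0.0577, brown rice $0.0900, almonds $0.1143, sweet potato $0.1500.
With no serving limits, use only canned tuna: 106 g / 25 g = 4.24 servings × $0.80 = $3.39.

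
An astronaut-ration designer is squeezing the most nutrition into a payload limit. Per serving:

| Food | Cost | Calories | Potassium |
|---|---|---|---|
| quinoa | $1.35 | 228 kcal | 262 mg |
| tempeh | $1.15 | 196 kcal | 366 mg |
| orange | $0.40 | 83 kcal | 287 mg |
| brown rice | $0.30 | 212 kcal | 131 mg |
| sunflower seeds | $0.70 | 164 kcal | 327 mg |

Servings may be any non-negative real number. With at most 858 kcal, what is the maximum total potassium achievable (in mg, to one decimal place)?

Potassium per kcal: orange 3.458, sunflower seeds 1.994, tempeh 1.867, quinoa 1.149, brown rice 0.6179.
With no serving limits, spend the whole calories allowance on orange: 858 kcal / 83 kcal × 287 mg = 2966.8 mg.

2966.8 mg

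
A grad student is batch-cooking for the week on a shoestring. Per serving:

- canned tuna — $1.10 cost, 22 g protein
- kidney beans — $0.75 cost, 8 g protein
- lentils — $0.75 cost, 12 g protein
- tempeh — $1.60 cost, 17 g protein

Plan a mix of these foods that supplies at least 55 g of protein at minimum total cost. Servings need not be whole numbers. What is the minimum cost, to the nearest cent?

Cost per g of protein: canned tuna $0.0500, lentils $0.0625, kidney beans $0.0938, tempeh $0.0941.
With no serving limits, use only canned tuna: 55 g / 22 g = 2.5 servings × $1.10 = $2.75.

$2.75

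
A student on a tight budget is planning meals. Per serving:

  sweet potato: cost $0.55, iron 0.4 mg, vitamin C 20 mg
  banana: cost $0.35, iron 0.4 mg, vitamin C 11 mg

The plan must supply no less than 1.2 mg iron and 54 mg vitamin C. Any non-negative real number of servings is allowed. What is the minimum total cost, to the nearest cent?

$1.52

Check every corner: each single food scaled to meet both minima, and each pair solved so both constraints bind.
sweet potato only: max(1.2/0.4, 54/20) = 3 servings → $1.65.
banana only: max(1.2/0.4, 54/11) = 4.909 servings → $1.72.
sweet potato + banana with both tight: 2.333 servings and 0.6667 servings → $1.52.
So the least-cost plan costs $1.52.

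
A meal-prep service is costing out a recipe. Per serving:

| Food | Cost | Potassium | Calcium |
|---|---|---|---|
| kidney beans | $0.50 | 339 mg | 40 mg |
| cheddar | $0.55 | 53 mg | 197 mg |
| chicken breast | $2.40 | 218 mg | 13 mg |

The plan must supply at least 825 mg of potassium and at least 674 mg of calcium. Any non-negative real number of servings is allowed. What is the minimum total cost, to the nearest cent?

$2.64

kidney beans only: max(825/339, 674/40) = 16.85 servings → $8.43.
cheddar only: max(825/53, 674/197) = 15.57 servings → $8.56.
chicken breast only: max(825/218, 674/13) = 51.85 servings → $124.43.
kidney beans + cheddar with both tight: 1.961 servings and 3.023 servings → $2.64.
kidney beans + chicken breast with both targets exact would need a negative amount; discard.
cheddar + chicken breast with both tight: 3.223 servings and 3.001 servings → $8.97.
So the least-cost plan costs $2.64.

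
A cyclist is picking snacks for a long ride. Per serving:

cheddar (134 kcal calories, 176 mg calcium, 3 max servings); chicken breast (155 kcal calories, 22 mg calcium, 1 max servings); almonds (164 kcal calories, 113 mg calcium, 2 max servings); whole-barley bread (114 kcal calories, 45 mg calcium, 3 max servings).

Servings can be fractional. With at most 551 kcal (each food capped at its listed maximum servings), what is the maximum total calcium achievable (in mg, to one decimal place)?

630.7 mg

Calcium per kcal: cheddar 1.313, almonds 0.689, whole-barley bread 0.3947, chicken breast 0.1419.
Take 3 servings of cheddar: uses 402 kcal, +528.0 mg calcium (running total 528.0 mg).
Take 0.9085 servings of almonds: uses 149 kcal, +102.7 mg calcium (running total 630.7 mg).
Greedy by best ratio exhausts the calories allowance optimally: 630.7 mg.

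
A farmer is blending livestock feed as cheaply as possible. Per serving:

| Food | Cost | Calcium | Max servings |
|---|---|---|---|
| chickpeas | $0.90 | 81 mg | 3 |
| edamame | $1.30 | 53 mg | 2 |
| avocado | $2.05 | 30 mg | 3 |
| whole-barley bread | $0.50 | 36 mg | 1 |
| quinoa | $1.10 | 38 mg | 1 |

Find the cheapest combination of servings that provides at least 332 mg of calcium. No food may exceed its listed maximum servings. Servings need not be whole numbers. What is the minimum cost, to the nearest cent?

Cost per mg of calcium: chickpeas $0.0111, whole-barley bread $0.0139, edamame $0.0245, quinoa $0.0289, avocado $0.0683.
Take 3 servings of chickpeas: +243.0 mg calcium for $2.70 (total $2.70, still need 89.0 mg).
Take 1 serving of whole-barley bread: +36.0 mg calcium for $0.50 (total $3.20, still need 53.0 mg).
Take 1 serving of edamame: +53.0 mg calcium for $1.30 (total $4.50, still need 0.0 mg).
Filling from the cheapest source first is optimal under one linear minimum: $4.50.

$4.50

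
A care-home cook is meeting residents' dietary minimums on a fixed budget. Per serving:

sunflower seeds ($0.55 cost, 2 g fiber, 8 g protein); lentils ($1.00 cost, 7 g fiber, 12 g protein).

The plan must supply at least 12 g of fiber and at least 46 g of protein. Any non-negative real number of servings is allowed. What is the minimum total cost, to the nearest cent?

With two linear requirements the optimum uses one or two foods; enumerate the corners.
sunflower seeds only: max(12/2, 46/8) = 6 servings → $3.30.
lentils only: max(12/7, 46/12) = 3.833 servings → $3.83.
sunflower seeds + lentils with both tight: 5.562 servings and 0.125 servings → $3.18.
The minimum over all feasible corners is $3.18.

$3.18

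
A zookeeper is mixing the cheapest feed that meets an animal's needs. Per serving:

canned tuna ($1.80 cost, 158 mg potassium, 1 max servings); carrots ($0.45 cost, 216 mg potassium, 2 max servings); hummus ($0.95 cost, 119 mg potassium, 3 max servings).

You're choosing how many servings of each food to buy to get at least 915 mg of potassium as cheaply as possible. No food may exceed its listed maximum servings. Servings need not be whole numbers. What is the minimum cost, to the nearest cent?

$5.19

Cost per mg of potassium: carrots $0.0021, hummus $0.0080, canned tuna $0.0114.
Take 2 servings of carrots: +432.0 mg potassium for $0.90 (total $0.90, still need 483.0 mg).
Take 3 servings of hummus: +357.0 mg potassium for $2.85 (total $3.75, still need 126.0 mg).
Take 0.7975 servings of canned tuna: +126.0 mg potassium for $1.44 (total $5.19, still need 0.0 mg).
Greedy by cheapest-per-mg is optimal for a single linear constraint, so the minimum cost is $5.19.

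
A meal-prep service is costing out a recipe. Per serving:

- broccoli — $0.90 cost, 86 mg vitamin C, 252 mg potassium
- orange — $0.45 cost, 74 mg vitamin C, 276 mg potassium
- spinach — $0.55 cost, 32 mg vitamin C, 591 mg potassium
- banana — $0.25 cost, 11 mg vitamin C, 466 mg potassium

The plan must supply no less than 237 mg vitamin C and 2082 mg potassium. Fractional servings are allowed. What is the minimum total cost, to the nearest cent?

broccoli only: max(237/86, 2082/252) = 8.262 servings → $7.44.
orange only: max(237/74, 2082/276) = 7.543 servings → $3.39.
spinach only: max(237/32, 2082/591) = 7.406 servings → $4.07.
banana only: max(237/11, 2082/466) = 21.55 servings → $5.39.
broccoli + orange with both targets exact would need a negative amount; discard.
broccoli + spinach with both tight: 1.717 servings and 2.791 servings → $3.08.
broccoli + banana with both tight: 2.347 servings and 3.199 servings → $2.91.
orange + spinach with both tight: 2.104 servings and 2.54 servings → $2.34.
orange + banana with both tight: 2.784 servings and 2.819 servings → $1.96.
spinach + banana with both targets exact would need a negative amount; discard.
The minimum over all feasible corners is $1.96.

$1.96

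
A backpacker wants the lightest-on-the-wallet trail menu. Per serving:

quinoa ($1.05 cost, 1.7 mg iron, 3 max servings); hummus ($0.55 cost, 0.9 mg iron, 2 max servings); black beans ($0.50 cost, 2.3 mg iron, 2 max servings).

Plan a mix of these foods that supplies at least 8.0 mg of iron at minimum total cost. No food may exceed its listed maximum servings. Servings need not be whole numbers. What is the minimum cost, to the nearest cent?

$3.09

Cost per mg of iron: black beans $0.2174, hummus $0.6111, quinoa $0.6176.
Take 2 servings of black beans: +4.6 mg iron for $1.00 (total $1.00, still need 3.4 mg).
Take 2 servings of hummus: +1.8 mg iron for $1.10 (total $2.10, still need 1.6 mg).
Take 0.9412 servings of quinoa: +1.6 mg iron for $0.99 (total $3.09, still need 0.0 mg).
Greedy by cheapest-per-mg is optimal for a single linear constraint, so the minimum cost is $3.09.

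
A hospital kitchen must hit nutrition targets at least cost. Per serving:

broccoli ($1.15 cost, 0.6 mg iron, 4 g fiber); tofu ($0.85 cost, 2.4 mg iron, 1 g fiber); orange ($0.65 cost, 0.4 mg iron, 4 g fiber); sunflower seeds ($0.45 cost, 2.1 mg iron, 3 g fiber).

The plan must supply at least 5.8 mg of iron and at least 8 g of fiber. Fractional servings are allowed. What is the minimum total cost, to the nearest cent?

$1.24

With two linear requirements the optimum uses one or two foods; enumerate the corners.
broccoli only: max(5.8/0.6, 8/4) = 9.667 servings → $11.12.
tofu only: max(5.8/2.4, 8/1) = 8 servings → $6.80.
orange only: max(5.8/0.4, 8/4) = 14.5 servings → $9.43.
sunflower seeds only: max(5.8/2.1, 8/3) = 2.762 servings → $1.24.
broccoli + tofu with both tight: 1.489 servings and 2.044 servings → $3.45.
broccoli + orange with both targets exact would need a negative amount; discard.
broccoli + sunflower seeds with both targets exact would need a negative amount; discard.
tofu + orange with both tight: 2.174 servings and 1.457 servings → $2.79.
tofu + sunflower seeds with both tight: 0.1176 servings and 2.627 servings → $1.28.
orange + sunflower seeds with both targets exact would need a negative amount; discard.
The minimum over all feasible corners is $1.24.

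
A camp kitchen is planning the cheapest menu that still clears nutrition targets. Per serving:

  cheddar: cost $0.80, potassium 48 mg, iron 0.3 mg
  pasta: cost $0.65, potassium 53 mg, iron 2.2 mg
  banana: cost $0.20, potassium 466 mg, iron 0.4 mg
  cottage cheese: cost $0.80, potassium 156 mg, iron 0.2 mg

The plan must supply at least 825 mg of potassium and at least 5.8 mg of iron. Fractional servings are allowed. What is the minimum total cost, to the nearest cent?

A basic optimal solution has at most two foods positive. Try each food alone and each pair with both targets met exactly.
cheddar only: max(825/48, 5.8/0.3) = 19.33 servings → $15.47.
pasta only: max(825/53, 5.8/2.2) = 15.57 servings → $10.12.
banana only: max(825/466, 5.8/0.4) = 14.5 servings → $2.90.
cottage cheese only: max(825/156, 5.8/0.2) = 29 servings → $23.20.
cheddar + pasta with both tight: 16.81 servings and 0.3445 servings → $13.67.
cheddar + banana: intersection lies outside the first quadrant.
cheddar + cottage cheese: the both-tight solution has a negative serving — not a feasible corner.
pasta + banana with both tight: 2.363 servings and 1.502 servings → $1.84.
pasta + cottage cheese with both tight: 2.224 servings and 4.533 servings → $5.07.
banana + cottage cheese: intersection lies outside the first quadrant.
The minimum over all feasible corners is $1.84.

$1.84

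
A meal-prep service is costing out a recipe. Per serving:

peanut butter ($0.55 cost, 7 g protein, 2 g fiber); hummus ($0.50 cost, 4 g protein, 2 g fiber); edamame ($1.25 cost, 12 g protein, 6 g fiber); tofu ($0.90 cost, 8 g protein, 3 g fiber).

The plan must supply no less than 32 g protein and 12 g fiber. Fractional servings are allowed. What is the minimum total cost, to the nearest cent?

With two linear requirements the optimum uses one or two foods; enumerate the corners.
peanut butter only: max(32/7, 12/2) = 6 servings → $3.30.
hummus only: max(32/4, 12/2) = 8 servings → $4.00.
edamame only: max(32/12, 12/6) = 2.667 servings → $3.33.
tofu only: max(32/8, 12/3) = 4 servings → $3.60.
peanut butter + hummus with both tight: 2.667 servings and 3.333 servings → $3.13.
peanut butter + edamame with both tight: 2.667 servings and 1.111 servings → $2.86.
peanut butter + tofu with both tight: 0 servings and 4 servings → $3.60.
hummus + edamame (both tight): parallel constraints — no distinct corner.
hummus + tofu with both tight: 0 servings and 4 servings → $3.60.
edamame + tofu with both tight: 0 servings and 4 servings → $3.60.
The minimum over all feasible corners is $2.86.

$2.86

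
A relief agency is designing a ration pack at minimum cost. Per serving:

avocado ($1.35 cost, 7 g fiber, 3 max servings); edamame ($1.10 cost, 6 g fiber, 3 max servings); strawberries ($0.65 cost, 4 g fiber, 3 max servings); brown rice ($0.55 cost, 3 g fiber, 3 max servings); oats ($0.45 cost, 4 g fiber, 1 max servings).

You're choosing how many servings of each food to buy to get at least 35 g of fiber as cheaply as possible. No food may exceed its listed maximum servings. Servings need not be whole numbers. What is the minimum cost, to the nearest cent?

Cost per g of fiber: oats $0.1125, strawberries $0.1625, edamame $0.1833, brown rice $0.1833, avocado $0.1929.
Take 1 serving of oats: +4.0 g fiber for $0.45 (total $0.45, still need 31.0 g).
Take 3 servings of strawberries: +12.0 g fiber for $1.95 (total $2.40, still need 19.0 g).
Take 3 servings of edamame: +18.0 g fiber for $3.30 (total $5.70, still need 1.0 g).
Take 0.3333 servings of brown rice: +1.0 g fiber for $0.18 (total $5.88, still need 0.0 g).
Greedy by cheapest-per-g is optimal for a single linear constraint, so the minimum cost is $5.88.

$5.88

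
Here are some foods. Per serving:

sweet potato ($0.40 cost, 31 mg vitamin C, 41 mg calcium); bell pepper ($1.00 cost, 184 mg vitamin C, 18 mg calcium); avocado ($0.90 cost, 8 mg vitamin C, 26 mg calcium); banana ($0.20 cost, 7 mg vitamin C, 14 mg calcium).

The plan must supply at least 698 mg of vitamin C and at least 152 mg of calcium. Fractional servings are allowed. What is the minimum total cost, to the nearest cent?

$4.30

With two linear requirements the optimum uses one or two foods; enumerate the corners.
sweet potato only: max(698/31, 152/41) = 22.52 servings → $9.01.
bell pepper only: max(698/184, 152/18) = 8.444 servings → $8.44.
avocado only: max(698/8, 152/26) = 87.25 servings → $78.53.
banana only: max(698/7, 152/14) = 99.71 servings → $19.94.
sweet potato + bell pepper with both tight: 2.205 servings and 3.422 servings → $4.30.
sweet potato + avocado: intersection lies outside the first quadrant.
sweet potato + banana with both targets exact would need a negative amount; discard.
bell pepper + avocado with both tight: 3.649 servings and 3.32 servings → $6.64.
bell pepper + banana with both tight: 3.554 servings and 6.287 servings → $4.81.
avocado + banana: intersection lies outside the first quadrant.
The minimum over all feasible corners is $4.30.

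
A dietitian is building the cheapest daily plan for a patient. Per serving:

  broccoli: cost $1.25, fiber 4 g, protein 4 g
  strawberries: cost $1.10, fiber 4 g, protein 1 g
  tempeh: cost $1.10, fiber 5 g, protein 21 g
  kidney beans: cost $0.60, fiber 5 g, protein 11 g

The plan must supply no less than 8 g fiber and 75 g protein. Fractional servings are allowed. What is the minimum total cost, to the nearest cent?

$3.93

An LP optimum is at a vertex; with two nutrient constraints at most two foods are used. Check each candidate.
broccoli only: max(8/4, 75/4) = 18.75 servings → $23.44.
strawberries only: max(8/4, 75/1) = 75 servings → $82.50.
tempeh only: max(8/5, 75/21) = 3.571 servings → $3.93.
kidney beans only: max(8/5, 75/11) = 6.818 servings → $4.09.
broccoli + strawberries with both targets exact would need a negative amount; discard.
broccoli + tempeh: intersection lies outside the first quadrant.
broccoli + kidney beans: the both-tight solution has a negative serving — not a feasible corner.
strawberries + tempeh with both targets exact would need a negative amount; discard.
strawberries + kidney beans with both targets exact would need a negative amount; discard.
tempeh + kidney beans with both targets exact would need a negative amount; discard.
The minimum over all feasible corners is $3.93.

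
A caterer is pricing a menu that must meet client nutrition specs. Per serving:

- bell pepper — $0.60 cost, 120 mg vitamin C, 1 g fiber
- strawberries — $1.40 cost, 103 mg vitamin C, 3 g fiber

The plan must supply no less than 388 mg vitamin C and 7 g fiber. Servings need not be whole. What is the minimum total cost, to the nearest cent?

$3.50

At the optimum either one food covers both requirements or two foods hit both targets exactly; no other combination can be cheaper.
bell pepper only: max(388/120, 7/1) = 7 servings → $4.20.
strawberries only: max(388/103, 7/3) = 3.767 servings → $5.27.
bell pepper + strawberries with both tight: 1.724 servings and 1.759 servings → $3.50.
The minimum over all feasible corners is $3.50.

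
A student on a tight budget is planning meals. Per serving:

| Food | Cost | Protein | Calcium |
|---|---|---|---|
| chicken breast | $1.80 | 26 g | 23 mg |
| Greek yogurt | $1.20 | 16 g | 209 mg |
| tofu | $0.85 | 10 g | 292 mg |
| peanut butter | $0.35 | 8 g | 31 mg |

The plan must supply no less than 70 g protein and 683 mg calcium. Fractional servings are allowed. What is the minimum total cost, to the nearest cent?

chicken breast only: max(70/26, 683/23) = 29.7 servings → $53.45.
Greek yogurt only: max(70/16, 683/209) = 4.375 servings → $5.25.
tofu only: max(70/10, 683/292) = 7 servings → $5.95.
peanut butter only: max(70/8, 683/31) = 22.03 servings → $7.71.
chicken breast + Greek yogurt with both tight: 0.7308 servings and 3.188 servings → $5.14.
chicken breast + tofu with both tight: 1.849 servings and 2.193 servings → $5.19.
chicken breast + peanut butter: intersection lies outside the first quadrant.
Greek yogurt + tofu with both targets exact would need a negative amount; discard.
Greek yogurt + peanut butter with both tight: 2.801 servings and 3.148 servings → $4.46.
tofu + peanut butter with both tight: 1.626 servings and 6.718 servings → $3.73.
The minimum over all feasible corners is $3.73.

$3.73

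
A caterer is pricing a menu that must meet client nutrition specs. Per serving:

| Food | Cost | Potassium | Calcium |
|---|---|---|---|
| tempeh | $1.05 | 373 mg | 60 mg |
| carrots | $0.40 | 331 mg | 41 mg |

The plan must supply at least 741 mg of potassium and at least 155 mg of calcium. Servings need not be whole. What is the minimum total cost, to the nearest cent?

$1.51

tempeh only: max(741/373, 155/60) = 2.583 servings → $2.71.
carrots only: max(741/331, 155/41) = 3.78 servings → $1.51.
tempeh + carrots: the both-tight solution has a negative serving — not a feasible corner.
So the least-cost plan costs $1.51.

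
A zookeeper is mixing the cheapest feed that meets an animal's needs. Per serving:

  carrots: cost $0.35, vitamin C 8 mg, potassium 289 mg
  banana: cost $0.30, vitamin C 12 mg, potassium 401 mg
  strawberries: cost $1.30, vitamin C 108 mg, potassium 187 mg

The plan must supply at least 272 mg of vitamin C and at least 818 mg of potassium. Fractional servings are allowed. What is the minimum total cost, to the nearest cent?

Two binding constraints pin down two serving amounts, so the optimal mix uses at most two foods. The candidates are each food alone (scaled to the tighter of vitamin C/potassium) and each pair with both constraints tight.
carrots only: max(272/8, 818/289) = 34 servings → $11.90.
banana only: max(272/12, 818/401) = 22.67 servings → $6.80.
strawberries only: max(272/108, 818/187) = 4.374 servings → $5.69.
carrots + banana: intersection lies outside the first quadrant.
carrots + strawberries with both tight: 1.261 servings and 2.425 servings → $3.59.
banana + strawberries with both tight: 0.9127 servings and 2.417 servings → $3.42.
The minimum over all feasible corners is $3.42.

$3.42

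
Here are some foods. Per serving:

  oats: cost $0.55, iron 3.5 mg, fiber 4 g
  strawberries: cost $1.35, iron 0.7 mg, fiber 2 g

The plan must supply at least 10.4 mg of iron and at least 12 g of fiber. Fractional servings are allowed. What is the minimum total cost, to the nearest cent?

Compare the cost at each extreme point of the feasible region.
oats only: max(10.4/3.5, 12/4) = 3 servings → $1.65.
strawberries only: max(10.4/0.7, 12/2) = 14.86 servings → $20.06.
oats + strawberries with both tight: 2.952 servings and 0.09524 servings → $1.75.
Cheapest feasible corner: $1.65.

$1.65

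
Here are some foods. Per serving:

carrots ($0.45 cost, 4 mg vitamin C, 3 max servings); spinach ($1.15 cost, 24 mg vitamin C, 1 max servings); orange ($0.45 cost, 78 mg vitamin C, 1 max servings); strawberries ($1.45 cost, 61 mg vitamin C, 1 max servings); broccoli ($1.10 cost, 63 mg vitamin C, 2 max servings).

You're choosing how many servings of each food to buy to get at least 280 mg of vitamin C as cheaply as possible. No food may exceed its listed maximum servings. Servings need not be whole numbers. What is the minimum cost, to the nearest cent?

Cost per mg of vitamin C: orange $0.0058, broccoli $0.0175, strawberries $0.0238, spinach $0.0479, carrots $0.1125.
Take 1 serving of orange: +78.0 mg vitamin C for $0.45 (total $0.45, still need 202.0 mg).
Take 2 servings of broccoli: +126.0 mg vitamin C for $2.20 (total $2.65, still need 76.0 mg).
Take 1 serving of strawberries: +61.0 mg vitamin C for $1.45 (total $4.10, still need 15.0 mg).
Take 0.625 servings of spinach: +15.0 mg vitamin C for $0.72 (total $4.82, still need 0.0 mg).
Filling from the cheapest source first is optimal under one linear minimum: $4.82.

$4.82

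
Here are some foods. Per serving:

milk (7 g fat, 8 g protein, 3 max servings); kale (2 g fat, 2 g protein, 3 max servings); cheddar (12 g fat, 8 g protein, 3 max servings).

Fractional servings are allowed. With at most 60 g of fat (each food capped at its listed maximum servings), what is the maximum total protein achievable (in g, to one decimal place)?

Protein per g fat: milk 1.143, kale 1, cheddar 0.6667.
Take 3 servings of milk: uses 21 g fat, +24.0 g protein (running total 24.0 g).
Take 3 servings of kale: uses 6 g fat, +6.0 g protein (running total 30.0 g).
Take 2.75 servings of cheddar: uses 33 g fat, +22.0 g protein (running total 52.0 g).
Greedy by best ratio exhausts the fat allowance optimally: 52.0 g.

52.0 g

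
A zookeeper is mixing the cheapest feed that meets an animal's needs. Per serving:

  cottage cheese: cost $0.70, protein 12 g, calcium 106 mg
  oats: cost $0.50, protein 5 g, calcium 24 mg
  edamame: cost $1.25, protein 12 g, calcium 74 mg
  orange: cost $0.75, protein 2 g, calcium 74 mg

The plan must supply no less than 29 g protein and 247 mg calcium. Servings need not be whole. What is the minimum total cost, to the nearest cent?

cottage cheese only: max(29/12, 247/106) = 2.417 servings → $1.69.
oats only: max(29/5, 247/24) = 10.29 servings → $5.15.
edamame only: max(29/12, 247/74) = 3.338 servings → $4.17.
orange only: max(29/2, 247/74) = 14.5 servings → $10.88.
cottage cheese + oats with both tight: 2.227 servings and 0.4545 servings → $1.79.
cottage cheese + edamame with both tight: 2.13 servings and 0.2865 servings → $1.85.
cottage cheese + orange with both targets exact would need a negative amount; discard.
oats + edamame: intersection lies outside the first quadrant.
oats + orange with both tight: 5.13 servings and 1.674 servings → $3.82.
edamame + orange with both tight: 2.232 servings and 1.105 servings → $3.62.
So the least-cost plan costs $1.69.

$1.69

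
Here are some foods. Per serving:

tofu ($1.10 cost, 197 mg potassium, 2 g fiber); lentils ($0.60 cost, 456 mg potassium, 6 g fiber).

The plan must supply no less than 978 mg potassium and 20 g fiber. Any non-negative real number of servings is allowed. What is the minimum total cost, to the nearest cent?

Two binding constraints pin down two serving amounts, so the optimal mix uses at most two foods. The candidates are each food alone (scaled to the tighter of potassium/fiber) and each pair with both constraints tight.
tofu only: max(978/197, 20/2) = 10 servings → $11.00.
lentils only: max(978/456, 20/6) = 3.333 servings → $2.00.
tofu + lentils: the both-tight solution has a negative serving — not a feasible corner.
Cheapest feasible corner: $2.00.

$2.00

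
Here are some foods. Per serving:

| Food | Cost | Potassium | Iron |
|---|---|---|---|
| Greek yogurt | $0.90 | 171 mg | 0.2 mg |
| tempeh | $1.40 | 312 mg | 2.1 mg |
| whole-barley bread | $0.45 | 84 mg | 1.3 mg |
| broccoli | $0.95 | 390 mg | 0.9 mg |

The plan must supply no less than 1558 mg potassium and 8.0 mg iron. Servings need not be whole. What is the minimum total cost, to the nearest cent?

Minimising a linear cost over {potassium ≥ 1558, iron ≥ 8.0, servings ≥ 0} — the optimum is at a vertex, using one or two foods.
Greek yogurt only: max(1558/171, 8.0/0.2) = 40 servings → $36.00.
tempeh only: max(1558/312, 8.0/2.1) = 4.994 servings → $6.99.
whole-barley bread only: max(1558/84, 8.0/1.3) = 18.55 servings → $8.35.
broccoli only: max(1558/390, 8.0/0.9) = 8.889 servings → $8.44.
Greek yogurt + tempeh with both tight: 2.615 servings and 3.56 servings → $7.34.
Greek yogurt + whole-barley bread with both tight: 6.586 servings and 5.141 servings → $8.24.
Greek yogurt + broccoli: intersection lies outside the first quadrant.
tempeh + whole-barley bread: intersection lies outside the first quadrant.
tempeh + broccoli with both tight: 3.192 servings and 1.441 servings → $5.84.
whole-barley bread + broccoli with both tight: 3.982 servings and 3.137 servings → $4.77.
The minimum over all feasible corners is $4.77.

$4.77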